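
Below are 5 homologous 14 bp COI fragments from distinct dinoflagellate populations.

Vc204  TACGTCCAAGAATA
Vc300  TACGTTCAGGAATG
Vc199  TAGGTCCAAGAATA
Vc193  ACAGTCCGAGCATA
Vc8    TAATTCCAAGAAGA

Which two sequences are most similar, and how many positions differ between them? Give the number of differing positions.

Pairwise Hamming distances:
  Vc204 vs Vc300: 3
  Vc204 vs Vc199: 1
  Vc204 vs Vc193: 5
  Vc204 vs Vc8: 3
  Vc300 vs Vc199: 4
  Vc300 vs Vc193: 8
  Vc300 vs Vc8: 6
  Vc199 vs Vc193: 5
  Vc199 vs Vc8: 3
  Vc193 vs Vc8: 6
The smallest is 1, between Vc204 and Vc199.

1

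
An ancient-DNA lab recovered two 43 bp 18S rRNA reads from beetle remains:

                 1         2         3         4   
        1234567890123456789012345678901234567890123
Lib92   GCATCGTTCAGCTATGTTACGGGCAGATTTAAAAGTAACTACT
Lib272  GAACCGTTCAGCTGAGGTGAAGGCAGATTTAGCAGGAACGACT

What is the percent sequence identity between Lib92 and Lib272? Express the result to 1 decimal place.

The sequences differ at positions 2 (C/A), 4 (T/C), 14 (A/G), 15 (T/A), 17 (T/G), 19 (A/G), 20 (C/A), 21 (G/A), 32 (A/G), 33 (A/C), 36 (T/G), 40 (T/G).
31 of the 43 sites match, so the percent identity is 31/43 × 100 = 72.1%.

72.1%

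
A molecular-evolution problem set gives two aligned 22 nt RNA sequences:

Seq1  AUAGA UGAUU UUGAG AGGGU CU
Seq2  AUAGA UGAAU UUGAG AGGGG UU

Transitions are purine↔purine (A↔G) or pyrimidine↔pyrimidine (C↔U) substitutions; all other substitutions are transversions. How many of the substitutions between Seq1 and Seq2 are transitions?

1

Mismatches occur at site 9 (U/A, transversion), site 20 (U/G, transversion), site 21 (C/U, transition).
Of the 3 differences, 1 transition and 2 transversions, so the answer is 1.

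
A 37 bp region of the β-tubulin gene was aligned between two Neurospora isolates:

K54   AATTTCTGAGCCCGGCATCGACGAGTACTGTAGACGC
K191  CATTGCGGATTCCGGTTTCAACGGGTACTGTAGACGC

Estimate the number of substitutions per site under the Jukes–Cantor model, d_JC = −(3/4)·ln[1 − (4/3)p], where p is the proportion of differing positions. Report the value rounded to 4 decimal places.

The sequences differ at positions 1 (A/C), 5 (T/G), 7 (T/G), 10 (G/T), 11 (C/T), 16 (C/T), 17 (A/T), 20 (G/A), 24 (A/G).
p = 9/37 = 0.243243.
d = −0.75 · ln(1 − (4/3)·0.243243) = −0.75 · ln(0.675676) = −0.75 · (-0.392042) = 0.2940.

0.2940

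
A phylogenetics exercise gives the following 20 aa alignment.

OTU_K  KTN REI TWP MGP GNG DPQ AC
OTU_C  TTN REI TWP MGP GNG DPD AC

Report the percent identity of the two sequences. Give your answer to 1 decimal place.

90.0%

Mismatches occur at site 1 (K/T), site 18 (Q/D).
18 of the 20 sites match, so the percent identity is 18/20 × 100 = 90.0%.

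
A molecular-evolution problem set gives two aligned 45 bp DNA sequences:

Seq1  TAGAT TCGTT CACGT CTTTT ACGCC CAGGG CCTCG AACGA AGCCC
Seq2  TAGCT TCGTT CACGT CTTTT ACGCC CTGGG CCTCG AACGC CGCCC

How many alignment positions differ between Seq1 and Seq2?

4

The sequences differ at positions 4 (A/C), 27 (A/T), 40 (A/C), 41 (A/C).
That gives 4 mismatches out of 45 aligned sites, so the Hamming distance is 4.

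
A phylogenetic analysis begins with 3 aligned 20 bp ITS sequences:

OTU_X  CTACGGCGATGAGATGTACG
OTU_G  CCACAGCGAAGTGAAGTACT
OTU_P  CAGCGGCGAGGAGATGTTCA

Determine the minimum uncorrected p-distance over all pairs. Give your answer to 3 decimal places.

0.250

Pairwise Hamming distances:
  OTU_X vs OTU_G: 6
  OTU_X vs OTU_P: 5
  OTU_G vs OTU_P: 8
The smallest is 5 mismatches, between OTU_X and OTU_P; p = 5/20 = 0.250.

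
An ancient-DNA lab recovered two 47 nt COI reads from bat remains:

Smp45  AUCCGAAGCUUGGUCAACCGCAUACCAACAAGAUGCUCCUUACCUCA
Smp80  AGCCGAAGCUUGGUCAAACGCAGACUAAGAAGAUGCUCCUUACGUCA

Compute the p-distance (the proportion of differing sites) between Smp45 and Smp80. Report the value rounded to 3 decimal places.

The sequences differ at positions 2 (U/G), 18 (C/A), 23 (U/G), 26 (C/U), 29 (C/G), 44 (C/G).
There are 6 differences over 47 sites, so p = 6/47 = 0.128.

0.128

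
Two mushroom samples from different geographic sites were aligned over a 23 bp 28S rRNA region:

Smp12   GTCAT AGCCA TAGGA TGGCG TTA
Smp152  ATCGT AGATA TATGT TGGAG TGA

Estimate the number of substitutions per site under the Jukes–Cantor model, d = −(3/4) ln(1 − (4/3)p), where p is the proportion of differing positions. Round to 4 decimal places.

0.4674

The sequences differ at positions 1 (G/A), 4 (A/G), 8 (C/A), 9 (C/T), 13 (G/T), 15 (A/T), 19 (C/A), 22 (T/G).
p = 8/23 = 0.347826.
d = −0.75 · ln(1 − (4/3)·0.347826) = −0.75 · ln(0.536232) = −0.75 · (-0.623188) = 0.4674.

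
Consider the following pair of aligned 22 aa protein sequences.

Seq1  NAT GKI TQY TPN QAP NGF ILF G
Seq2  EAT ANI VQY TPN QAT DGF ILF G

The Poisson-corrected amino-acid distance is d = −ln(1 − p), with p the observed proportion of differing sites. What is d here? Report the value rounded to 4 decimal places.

The sequences differ at positions 1 (N/E), 4 (G/A), 5 (K/N), 7 (T/V), 15 (P/T), 16 (N/D).
p = 6/22 = 0.272727.
d = −ln(1 − 0.272727) = −ln(0.727273) = 0.3185.

0.3185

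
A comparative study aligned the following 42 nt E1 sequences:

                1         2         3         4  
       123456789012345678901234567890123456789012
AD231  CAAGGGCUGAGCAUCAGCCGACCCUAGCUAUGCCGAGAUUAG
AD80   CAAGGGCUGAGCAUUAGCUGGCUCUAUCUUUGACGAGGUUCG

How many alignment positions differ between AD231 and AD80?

Mismatches occur at site 15 (C→U), site 19 (C→U), site 21 (A→G), site 23 (C→U), site 27 (G→U), site 30 (A→U), site 33 (C→A), site 38 (A→G), site 41 (A→C).
That gives 9 mismatches out of 42 aligned sites, so the Hamming distance is 9.

9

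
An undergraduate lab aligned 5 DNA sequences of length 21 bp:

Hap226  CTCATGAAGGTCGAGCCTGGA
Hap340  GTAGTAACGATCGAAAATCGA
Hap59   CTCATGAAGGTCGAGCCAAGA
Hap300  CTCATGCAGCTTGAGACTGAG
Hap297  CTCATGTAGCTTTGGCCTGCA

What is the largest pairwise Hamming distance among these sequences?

Pairwise Hamming distances:
  Hap226 vs Hap340: 10
  Hap226 vs Hap59: 2
  Hap226 vs Hap300: 6
  Hap226 vs Hap297: 6
  Hap340 vs Hap59: 11
  Hap340 vs Hap300: 13
  Hap340 vs Hap297: 15
  Hap59 vs Hap300: 8
  Hap59 vs Hap297: 8
  Hap300 vs Hap297: 6
The largest is 15, between Hap340 and Hap297.

15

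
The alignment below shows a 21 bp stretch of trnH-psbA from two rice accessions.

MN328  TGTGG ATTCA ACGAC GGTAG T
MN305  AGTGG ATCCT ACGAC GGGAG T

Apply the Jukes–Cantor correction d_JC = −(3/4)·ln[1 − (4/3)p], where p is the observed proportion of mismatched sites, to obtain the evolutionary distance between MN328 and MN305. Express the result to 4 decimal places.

The sequences differ at positions 1 (T/A), 8 (T/C), 10 (A/T), 18 (T/G).
p = 4/21 = 0.190476.
d = −0.75 · ln(1 − (4/3)·0.190476) = −0.75 · ln(0.746032) = −0.75 · (-0.292987) = 0.2197.

0.2197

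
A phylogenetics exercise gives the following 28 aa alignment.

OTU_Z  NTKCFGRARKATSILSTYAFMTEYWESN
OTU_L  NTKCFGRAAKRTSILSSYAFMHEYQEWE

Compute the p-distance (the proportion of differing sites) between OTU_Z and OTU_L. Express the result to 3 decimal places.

Mismatches occur at site 9 (R↔A), site 11 (A↔R), site 17 (T↔S), site 22 (T↔H), site 25 (W↔Q), site 27 (S↔W), site 28 (N↔E).
There are 7 differences over 28 sites, so p = 7/28 = 0.250.

0.250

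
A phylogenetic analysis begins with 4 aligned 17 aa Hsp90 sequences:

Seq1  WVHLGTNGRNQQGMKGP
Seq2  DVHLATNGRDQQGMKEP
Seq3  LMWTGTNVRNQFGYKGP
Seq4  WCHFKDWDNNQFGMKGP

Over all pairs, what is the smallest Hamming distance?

Pairwise Hamming distances:
  Seq1 vs Seq2: 4
  Seq1 vs Seq3: 7
  Seq1 vs Seq4: 8
  Seq2 vs Seq3: 10
  Seq2 vs Seq4: 11
  Seq3 vs Seq4: 10
The smallest is 4, between Seq1 and Seq2.

4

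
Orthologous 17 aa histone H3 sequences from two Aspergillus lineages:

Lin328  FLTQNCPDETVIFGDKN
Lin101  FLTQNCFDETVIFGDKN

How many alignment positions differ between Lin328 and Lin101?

1

A single mismatch occurs at site 7 (P/F).
That gives 1 mismatch out of 17 aligned sites, so the Hamming distance is 1.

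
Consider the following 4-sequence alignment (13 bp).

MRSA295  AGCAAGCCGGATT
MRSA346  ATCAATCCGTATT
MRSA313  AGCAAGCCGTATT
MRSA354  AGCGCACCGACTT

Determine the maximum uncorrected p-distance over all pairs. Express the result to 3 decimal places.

Pairwise Hamming distances:
  MRSA295 vs MRSA346: 3
  MRSA295 vs MRSA313: 1
  MRSA295 vs MRSA354: 5
  MRSA346 vs MRSA313: 2
  MRSA346 vs MRSA354: 6
  MRSA313 vs MRSA354: 5
The largest is 6 mismatches, between MRSA346 and MRSA354; p = 6/13 = 0.462.

0.462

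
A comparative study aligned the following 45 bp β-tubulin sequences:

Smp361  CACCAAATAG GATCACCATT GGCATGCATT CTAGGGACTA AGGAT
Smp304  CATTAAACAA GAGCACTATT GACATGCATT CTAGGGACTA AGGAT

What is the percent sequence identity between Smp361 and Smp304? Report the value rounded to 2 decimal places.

The sequences differ at positions 3 (C/T), 4 (C/T), 8 (T/C), 10 (G/A), 13 (T/G), 17 (C/T), 22 (G/A).
38 of the 45 sites match, so the percent identity is 38/45 × 100 = 84.44%.

84.44%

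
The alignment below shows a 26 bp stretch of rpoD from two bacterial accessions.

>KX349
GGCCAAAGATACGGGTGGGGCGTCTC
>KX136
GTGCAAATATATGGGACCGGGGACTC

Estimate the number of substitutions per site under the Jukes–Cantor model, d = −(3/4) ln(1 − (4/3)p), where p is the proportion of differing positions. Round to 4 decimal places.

0.4643

The sequences differ at positions 2 (G/T), 3 (C/G), 8 (G/T), 12 (C/T), 16 (T/A), 17 (G/C), 18 (G/C), 21 (C/G), 23 (T/A).
p = 9/26 = 0.346154.
d = −0.75 · ln(1 − (4/3)·0.346154) = −0.75 · ln(0.538461) = −0.75 · (-0.619040) = 0.4643.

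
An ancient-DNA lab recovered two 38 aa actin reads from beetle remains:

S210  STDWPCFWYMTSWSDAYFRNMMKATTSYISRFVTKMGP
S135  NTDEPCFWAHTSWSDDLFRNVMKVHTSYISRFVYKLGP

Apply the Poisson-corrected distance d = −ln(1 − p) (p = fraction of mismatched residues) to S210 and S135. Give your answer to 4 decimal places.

0.3417

Differing sites — 1:S/N; 4:W/E; 9:Y/A; 10:M/H; 16:A/D; 17:Y/L; 21:M/V; 24:A/V; 25:T/H; 34:T/Y; 36:M/L.
p = 11/38 = 0.289474.
d = −ln(1 − 0.289474) = −ln(0.710526) = 0.3417.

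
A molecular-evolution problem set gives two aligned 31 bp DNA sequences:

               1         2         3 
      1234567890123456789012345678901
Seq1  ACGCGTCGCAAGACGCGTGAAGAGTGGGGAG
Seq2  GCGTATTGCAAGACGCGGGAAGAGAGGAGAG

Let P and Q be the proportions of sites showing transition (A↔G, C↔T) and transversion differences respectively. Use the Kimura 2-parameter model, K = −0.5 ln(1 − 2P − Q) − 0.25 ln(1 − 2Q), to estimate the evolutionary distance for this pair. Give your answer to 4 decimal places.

Differing sites — 1:A/G (Ti); 4:C/T (Ti); 5:G/A (Ti); 7:C/T (Ti); 18:T/G (Tv); 25:T/A (Tv); 28:G/A (Ti).
Of the 7 differences, 5 transitions and 2 transversions over 31 sites: P = 5/31 = 0.161290, Q = 2/31 = 0.064516.
d = −0.5·ln(0.612904) − 0.25·ln(0.870968) = −0.5·(-0.489547) − 0.25·(-0.138150) = 0.2793.

0.2793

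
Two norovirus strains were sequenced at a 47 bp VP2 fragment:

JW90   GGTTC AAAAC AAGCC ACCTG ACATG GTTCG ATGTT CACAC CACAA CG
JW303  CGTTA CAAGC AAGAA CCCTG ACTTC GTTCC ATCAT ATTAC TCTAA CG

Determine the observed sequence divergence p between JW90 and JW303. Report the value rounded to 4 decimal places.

Mismatches occur at site 1 (G→C), site 5 (C→A), site 6 (A→C), site 9 (A→G), site 14 (C→A), site 15 (C→A), site 16 (A→C), site 23 (A→T), site 25 (G→C), site 30 (G→C), site 33 (G→C), site 34 (T→A), site 36 (C→A), site 37 (A→T), site 38 (C→T), site 41 (C→T), site 42 (A→C), site 43 (C→T).
There are 18 differences over 47 sites, so p = 18/47 = 0.3830.

0.3830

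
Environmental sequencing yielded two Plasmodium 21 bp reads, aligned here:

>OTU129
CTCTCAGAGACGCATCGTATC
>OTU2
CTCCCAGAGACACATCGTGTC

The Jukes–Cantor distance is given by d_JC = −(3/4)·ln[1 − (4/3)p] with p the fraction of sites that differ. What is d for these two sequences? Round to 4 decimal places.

Mismatches occur at site 4 (T↔C), site 12 (G↔A), site 19 (A↔G).
p = 3/21 = 0.142857.
d = −0.75 · ln(1 − (4/3)·0.142857) = −0.75 · ln(0.809524) = −0.75 · (-0.211309) = 0.1585.

0.1585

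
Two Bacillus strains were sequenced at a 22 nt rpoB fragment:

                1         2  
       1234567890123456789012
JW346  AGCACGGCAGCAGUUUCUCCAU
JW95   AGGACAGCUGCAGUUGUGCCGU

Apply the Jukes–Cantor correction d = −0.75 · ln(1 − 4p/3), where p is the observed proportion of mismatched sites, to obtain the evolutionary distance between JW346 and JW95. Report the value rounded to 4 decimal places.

0.4141

Differing sites — 3:C/G; 6:G/A; 9:A/U; 16:U/G; 17:C/U; 18:U/G; 21:A/G.
p = 7/22 = 0.318182.
d = −0.75 · ln(1 − (4/3)·0.318182) = −0.75 · ln(0.575757) = −0.75 · (-0.552070) = 0.4141.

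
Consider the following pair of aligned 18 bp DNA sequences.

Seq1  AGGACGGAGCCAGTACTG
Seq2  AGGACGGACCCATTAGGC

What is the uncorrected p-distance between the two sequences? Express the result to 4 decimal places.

Mismatches occur at site 9 (G→C), site 13 (G→T), site 16 (C→G), site 17 (T→G), site 18 (G→C).
There are 5 differences over 18 sites, so p = 5/18 = 0.2778.

0.2778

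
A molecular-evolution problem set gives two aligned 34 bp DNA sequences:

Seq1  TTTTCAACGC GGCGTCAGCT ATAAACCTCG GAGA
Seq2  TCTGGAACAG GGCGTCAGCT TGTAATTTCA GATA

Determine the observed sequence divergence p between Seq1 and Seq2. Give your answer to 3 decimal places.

0.353

Mismatches occur at site 2 (T/C), site 4 (T/G), site 5 (C/G), site 9 (G/A), site 10 (C/G), site 21 (A/T), site 22 (T/G), site 23 (A/T), site 26 (C/T), site 27 (C/T), site 30 (G/A), site 33 (G/T).
There are 12 differences over 34 sites, so p = 12/34 = 0.353.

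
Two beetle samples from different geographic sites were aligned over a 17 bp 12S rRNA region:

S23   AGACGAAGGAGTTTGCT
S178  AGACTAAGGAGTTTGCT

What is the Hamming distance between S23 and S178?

A single mismatch occurs at site 5 (G→T).
That gives 1 mismatch out of 17 aligned sites, so the Hamming distance is 1.

1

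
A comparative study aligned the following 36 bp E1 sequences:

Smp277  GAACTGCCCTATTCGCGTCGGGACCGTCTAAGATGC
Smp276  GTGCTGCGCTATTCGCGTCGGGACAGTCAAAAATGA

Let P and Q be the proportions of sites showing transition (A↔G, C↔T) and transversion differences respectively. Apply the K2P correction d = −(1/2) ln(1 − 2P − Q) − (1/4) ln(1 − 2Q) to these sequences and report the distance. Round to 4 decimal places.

0.2252

Differing sites — 2:A/T (Tv); 3:A/G (Ti); 8:C/G (Tv); 25:C/A (Tv); 29:T/A (Tv); 32:G/A (Ti); 36:C/A (Tv).
Of the 7 differences, 2 transitions and 5 transversions over 36 sites: P = 2/36 = 0.055556, Q = 5/36 = 0.138889.
d = −0.5·ln(0.749999) − 0.25·ln(0.722222) = −0.5·(-0.287683) − 0.25·(-0.325423) = 0.2252.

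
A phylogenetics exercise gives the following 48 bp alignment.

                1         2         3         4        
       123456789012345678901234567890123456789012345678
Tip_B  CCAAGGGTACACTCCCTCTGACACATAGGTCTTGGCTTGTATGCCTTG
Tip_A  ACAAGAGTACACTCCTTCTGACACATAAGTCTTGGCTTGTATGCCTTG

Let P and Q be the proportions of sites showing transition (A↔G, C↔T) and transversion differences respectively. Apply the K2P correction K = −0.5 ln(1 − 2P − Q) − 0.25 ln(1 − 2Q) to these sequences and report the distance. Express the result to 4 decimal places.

0.0895

Mismatches occur at site 1 (C↔A, transversion), site 6 (G↔A, transition), site 16 (C↔T, transition), site 28 (G↔A, transition).
Of the 4 differences, 3 transitions and 1 transversion over 48 sites: P = 3/48 = 0.062500, Q = 1/48 = 0.020833.
d = −0.5·ln(0.854167) − 0.25·ln(0.958334) = −0.5·(-0.157629) − 0.25·(-0.042559) = 0.0895.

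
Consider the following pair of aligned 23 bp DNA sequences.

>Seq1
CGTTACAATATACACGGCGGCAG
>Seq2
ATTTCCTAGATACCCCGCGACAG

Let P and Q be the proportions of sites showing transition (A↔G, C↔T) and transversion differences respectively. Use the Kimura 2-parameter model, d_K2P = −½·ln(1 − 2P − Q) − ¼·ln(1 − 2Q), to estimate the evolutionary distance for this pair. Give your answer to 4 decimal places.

0.4828

The sequences differ at positions 1 (C/A, transversion), 2 (G/T, transversion), 5 (A/C, transversion), 7 (A/T, transversion), 9 (T/G, transversion), 14 (A/C, transversion), 16 (G/C, transversion), 20 (G/A, transition).
Of the 8 differences, 1 transition and 7 transversions over 23 sites: P = 1/23 = 0.043478, Q = 7/23 = 0.304348.
d = −0.5·ln(0.608696) − 0.25·ln(0.391304) = −0.5·(-0.496436) − 0.25·(-0.938271) = 0.4828.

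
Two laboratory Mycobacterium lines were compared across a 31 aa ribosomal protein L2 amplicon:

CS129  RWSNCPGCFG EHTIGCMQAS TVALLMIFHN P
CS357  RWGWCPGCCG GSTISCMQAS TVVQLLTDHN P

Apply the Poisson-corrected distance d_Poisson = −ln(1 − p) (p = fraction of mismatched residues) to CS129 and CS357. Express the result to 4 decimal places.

0.4383

Differing sites — 3:S/G; 4:N/W; 9:F/C; 11:E/G; 12:H/S; 15:G/S; 23:A/V; 24:L/Q; 26:M/L; 27:I/T; 28:F/D.
p = 11/31 = 0.354839.
d = −ln(1 − 0.354839) = −ln(0.645161) = 0.4383.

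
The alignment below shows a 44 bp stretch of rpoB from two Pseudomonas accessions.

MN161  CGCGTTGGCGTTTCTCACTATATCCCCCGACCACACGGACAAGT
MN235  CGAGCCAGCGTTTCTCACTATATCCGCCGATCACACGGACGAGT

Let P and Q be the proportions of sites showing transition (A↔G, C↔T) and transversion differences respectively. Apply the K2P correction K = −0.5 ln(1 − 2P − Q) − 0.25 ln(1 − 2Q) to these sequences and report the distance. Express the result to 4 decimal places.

Mismatches occur at site 3 (C/A, transversion), site 5 (T/C, transition), site 6 (T/C, transition), site 7 (G/A, transition), site 26 (C/G, transversion), site 31 (C/T, transition), site 41 (A/G, transition).
Of the 7 differences, 5 transitions and 2 transversions over 44 sites: P = 5/44 = 0.113636, Q = 2/44 = 0.045455.
d = −0.5·ln(0.727273) − 0.25·ln(0.909090) = −0.5·(-0.318453) − 0.25·(-0.095311) = 0.1831.

0.1831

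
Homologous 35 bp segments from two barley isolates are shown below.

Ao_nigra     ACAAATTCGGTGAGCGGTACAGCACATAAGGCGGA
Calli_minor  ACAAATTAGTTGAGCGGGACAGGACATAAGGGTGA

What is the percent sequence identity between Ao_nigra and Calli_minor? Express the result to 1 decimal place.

82.9%

The sequences differ at positions 8 (C/A), 10 (G/T), 18 (T/G), 23 (C/G), 32 (C/G), 33 (G/T).
29 of the 35 sites match, so the percent identity is 29/35 × 100 = 82.9%.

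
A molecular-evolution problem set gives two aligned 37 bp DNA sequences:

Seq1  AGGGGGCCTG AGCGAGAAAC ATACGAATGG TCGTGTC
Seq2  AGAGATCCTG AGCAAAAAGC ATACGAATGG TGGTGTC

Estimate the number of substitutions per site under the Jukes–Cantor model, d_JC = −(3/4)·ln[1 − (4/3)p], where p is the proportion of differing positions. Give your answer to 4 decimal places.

0.2180

Mismatches occur at site 3 (G/A), site 5 (G/A), site 6 (G/T), site 14 (G/A), site 16 (G/A), site 19 (A/G), site 32 (C/G).
p = 7/37 = 0.189189.
d = −0.75 · ln(1 − (4/3)·0.189189) = −0.75 · ln(0.747748) = −0.75 · (-0.290689) = 0.2180.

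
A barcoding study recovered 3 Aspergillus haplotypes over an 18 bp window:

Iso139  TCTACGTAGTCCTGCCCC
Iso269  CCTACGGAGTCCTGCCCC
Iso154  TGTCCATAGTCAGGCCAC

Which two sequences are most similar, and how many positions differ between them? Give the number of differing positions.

2

Pairwise Hamming distances:
  Iso139 vs Iso269: 2
  Iso139 vs Iso154: 6
  Iso269 vs Iso154: 8
The smallest is 2, between Iso139 and Iso269.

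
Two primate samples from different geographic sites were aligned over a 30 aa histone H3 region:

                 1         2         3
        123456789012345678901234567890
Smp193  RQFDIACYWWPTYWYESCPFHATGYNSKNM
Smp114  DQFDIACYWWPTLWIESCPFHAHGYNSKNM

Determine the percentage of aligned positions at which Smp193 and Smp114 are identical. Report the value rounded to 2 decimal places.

86.67%

The sequences differ at positions 1 (R/D), 13 (Y/L), 15 (Y/I), 23 (T/H).
26 of the 30 sites match, so the percent identity is 26/30 × 100 = 86.67%.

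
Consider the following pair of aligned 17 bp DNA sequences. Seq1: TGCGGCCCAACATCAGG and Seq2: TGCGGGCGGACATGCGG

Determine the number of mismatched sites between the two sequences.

5

Differing sites — 6:C/G; 8:C/G; 9:A/G; 14:C/G; 15:A/C.
That gives 5 mismatches out of 17 aligned sites, so the Hamming distance is 5.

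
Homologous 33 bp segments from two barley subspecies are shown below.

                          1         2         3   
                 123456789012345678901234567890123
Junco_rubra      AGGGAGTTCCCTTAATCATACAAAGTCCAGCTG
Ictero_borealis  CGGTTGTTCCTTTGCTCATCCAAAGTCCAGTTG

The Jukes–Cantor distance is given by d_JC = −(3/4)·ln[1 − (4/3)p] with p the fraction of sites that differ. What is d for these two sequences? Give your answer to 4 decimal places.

0.2928

Differing sites — 1:A/C; 4:G/T; 5:A/T; 11:C/T; 14:A/G; 15:A/C; 20:A/C; 31:C/T.
p = 8/33 = 0.242424.
d = −0.75 · ln(1 − (4/3)·0.242424) = −0.75 · ln(0.676768) = −0.75 · (-0.390427) = 0.2928.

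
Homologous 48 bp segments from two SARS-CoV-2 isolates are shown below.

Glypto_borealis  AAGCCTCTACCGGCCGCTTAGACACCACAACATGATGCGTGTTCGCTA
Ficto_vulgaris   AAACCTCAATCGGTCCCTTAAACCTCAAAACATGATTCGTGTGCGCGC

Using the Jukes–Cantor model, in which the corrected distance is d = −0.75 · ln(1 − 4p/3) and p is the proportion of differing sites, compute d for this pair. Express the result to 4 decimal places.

0.3360

The sequences differ at positions 3 (G/A), 8 (T/A), 10 (C/T), 14 (C/T), 16 (G/C), 21 (G/A), 24 (A/C), 25 (C/T), 28 (C/A), 37 (G/T), 43 (T/G), 47 (T/G), 48 (A/C).
p = 13/48 = 0.270833.
d = −0.75 · ln(1 − (4/3)·0.270833) = −0.75 · ln(0.638889) = −0.75 · (-0.448025) = 0.3360.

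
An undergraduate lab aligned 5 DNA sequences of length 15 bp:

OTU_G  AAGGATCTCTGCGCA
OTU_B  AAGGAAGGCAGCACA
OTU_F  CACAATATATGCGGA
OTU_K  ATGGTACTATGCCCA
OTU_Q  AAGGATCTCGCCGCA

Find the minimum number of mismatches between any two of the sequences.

Pairwise Hamming distances:
  OTU_G vs OTU_B: 5
  OTU_G vs OTU_F: 6
  OTU_G vs OTU_K: 5
  OTU_G vs OTU_Q: 2
  OTU_B vs OTU_F: 10
  OTU_B vs OTU_K: 7
  OTU_B vs OTU_Q: 6
  OTU_F vs OTU_K: 9
  OTU_F vs OTU_Q: 8
  OTU_K vs OTU_Q: 7
The smallest is 2, between OTU_G and OTU_Q.

2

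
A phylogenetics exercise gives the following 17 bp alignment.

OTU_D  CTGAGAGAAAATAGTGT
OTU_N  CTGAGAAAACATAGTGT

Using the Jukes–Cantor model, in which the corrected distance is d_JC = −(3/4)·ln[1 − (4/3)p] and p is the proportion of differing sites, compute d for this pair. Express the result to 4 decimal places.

0.1280

The sequences differ at positions 7 (G/A), 10 (A/C).
p = 2/17 = 0.117647.
d = −0.75 · ln(1 − (4/3)·0.117647) = −0.75 · ln(0.843137) = −0.75 · (-0.170626) = 0.1280.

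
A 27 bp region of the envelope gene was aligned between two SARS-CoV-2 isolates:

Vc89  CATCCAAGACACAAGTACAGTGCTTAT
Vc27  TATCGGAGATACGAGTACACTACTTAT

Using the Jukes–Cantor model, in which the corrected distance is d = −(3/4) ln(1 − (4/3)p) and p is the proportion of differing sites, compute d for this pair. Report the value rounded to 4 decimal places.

The sequences differ at positions 1 (C/T), 5 (C/G), 6 (A/G), 10 (C/T), 13 (A/G), 20 (G/C), 22 (G/A).
p = 7/27 = 0.259259.
d = −0.75 · ln(1 − (4/3)·0.259259) = −0.75 · ln(0.654321) = −0.75 · (-0.424157) = 0.3181.

0.3181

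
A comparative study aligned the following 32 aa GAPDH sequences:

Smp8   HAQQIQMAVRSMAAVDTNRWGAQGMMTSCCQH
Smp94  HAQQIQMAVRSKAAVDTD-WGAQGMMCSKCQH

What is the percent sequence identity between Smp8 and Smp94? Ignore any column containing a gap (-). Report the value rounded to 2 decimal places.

Excluding the 1 gap column leaves 31 comparable sites.
Differing sites — 12:M/K; 18:N/D; 27:T/C; 29:C/K.
27 of the 31 comparable sites match, so the percent identity is 27/31 × 100 = 87.10%.

87.10%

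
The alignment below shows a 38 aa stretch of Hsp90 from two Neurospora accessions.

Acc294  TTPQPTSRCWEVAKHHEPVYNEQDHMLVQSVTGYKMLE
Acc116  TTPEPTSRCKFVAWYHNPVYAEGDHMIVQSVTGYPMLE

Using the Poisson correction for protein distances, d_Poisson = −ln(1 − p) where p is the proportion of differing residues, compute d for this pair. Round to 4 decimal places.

0.3054

Differing sites — 4:Q/E; 10:W/K; 11:E/F; 14:K/W; 15:H/Y; 17:E/N; 21:N/A; 23:Q/G; 27:L/I; 35:K/P.
p = 10/38 = 0.263158.
d = −ln(1 − 0.263158) = −ln(0.736842) = 0.3054.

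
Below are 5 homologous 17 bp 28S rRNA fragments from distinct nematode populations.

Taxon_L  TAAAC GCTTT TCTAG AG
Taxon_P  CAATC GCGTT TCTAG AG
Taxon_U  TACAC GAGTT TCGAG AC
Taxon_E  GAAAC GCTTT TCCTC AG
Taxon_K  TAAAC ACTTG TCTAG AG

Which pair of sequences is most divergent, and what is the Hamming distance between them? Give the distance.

8

Pairwise Hamming distances:
  Taxon_L vs Taxon_P: 3
  Taxon_L vs Taxon_U: 5
  Taxon_L vs Taxon_E: 4
  Taxon_L vs Taxon_K: 2
  Taxon_P vs Taxon_U: 6
  Taxon_P vs Taxon_E: 6
  Taxon_P vs Taxon_K: 5
  Taxon_U vs Taxon_E: 8
  Taxon_U vs Taxon_K: 7
  Taxon_E vs Taxon_K: 6
The largest is 8, between Taxon_U and Taxon_E.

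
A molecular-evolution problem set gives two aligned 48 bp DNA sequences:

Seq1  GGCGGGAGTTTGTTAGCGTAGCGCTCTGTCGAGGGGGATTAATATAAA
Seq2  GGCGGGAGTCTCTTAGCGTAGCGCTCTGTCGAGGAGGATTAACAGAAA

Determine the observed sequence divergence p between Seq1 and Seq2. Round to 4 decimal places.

Mismatches occur at site 10 (T/C), site 12 (G/C), site 35 (G/A), site 43 (T/C), site 45 (T/G).
There are 5 differences over 48 sites, so p = 5/48 = 0.1042.

0.1042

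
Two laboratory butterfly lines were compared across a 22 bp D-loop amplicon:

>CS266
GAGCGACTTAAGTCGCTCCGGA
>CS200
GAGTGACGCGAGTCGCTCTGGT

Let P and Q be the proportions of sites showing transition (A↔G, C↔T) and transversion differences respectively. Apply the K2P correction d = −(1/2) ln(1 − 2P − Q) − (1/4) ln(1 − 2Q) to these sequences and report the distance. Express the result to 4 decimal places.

Mismatches occur at site 4 (C↔T, transition), site 8 (T↔G, transversion), site 9 (T↔C, transition), site 10 (A↔G, transition), site 19 (C↔T, transition), site 22 (A↔T, transversion).
Of the 6 differences, 4 transitions and 2 transversions over 22 sites: P = 4/22 = 0.181818, Q = 2/22 = 0.090909.
d = −0.5·ln(0.545455) − 0.25·ln(0.818182) = −0.5·(-0.606135) − 0.25·(-0.200670) = 0.3532.

0.3532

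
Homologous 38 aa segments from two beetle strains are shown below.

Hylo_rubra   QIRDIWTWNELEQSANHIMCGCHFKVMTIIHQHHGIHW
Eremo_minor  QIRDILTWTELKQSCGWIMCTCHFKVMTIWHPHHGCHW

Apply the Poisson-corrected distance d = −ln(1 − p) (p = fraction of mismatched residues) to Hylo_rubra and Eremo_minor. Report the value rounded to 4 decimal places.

The sequences differ at positions 6 (W/L), 9 (N/T), 12 (E/K), 15 (A/C), 16 (N/G), 17 (H/W), 21 (G/T), 30 (I/W), 32 (Q/P), 36 (I/C).
p = 10/38 = 0.263158.
d = −ln(1 − 0.263158) = −ln(0.736842) = 0.3054.

0.3054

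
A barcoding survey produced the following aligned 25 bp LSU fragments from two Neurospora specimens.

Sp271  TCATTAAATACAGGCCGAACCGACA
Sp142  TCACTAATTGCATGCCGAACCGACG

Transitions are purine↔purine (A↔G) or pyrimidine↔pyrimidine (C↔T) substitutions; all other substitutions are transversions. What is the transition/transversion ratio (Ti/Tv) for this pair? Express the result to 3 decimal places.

Differing sites — 4:T/C (Ti); 8:A/T (Tv); 10:A/G (Ti); 13:G/T (Tv); 25:A/G (Ti).
Of the 5 differences, 3 transitions and 2 transversions, so Ti/Tv = 3/2 = 1.500.

1.500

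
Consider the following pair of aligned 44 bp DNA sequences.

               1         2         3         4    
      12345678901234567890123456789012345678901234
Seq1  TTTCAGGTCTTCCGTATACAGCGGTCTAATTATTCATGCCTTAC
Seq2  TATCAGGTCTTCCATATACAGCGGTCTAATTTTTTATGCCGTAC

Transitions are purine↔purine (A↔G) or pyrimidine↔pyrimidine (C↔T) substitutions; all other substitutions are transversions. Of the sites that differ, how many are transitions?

The sequences differ at positions 2 (T/A, transversion), 14 (G/A, transition), 32 (A/T, transversion), 35 (C/T, transition), 41 (T/G, transversion).
Of the 5 differences, 2 transitions and 3 transversions, so the answer is 2.

2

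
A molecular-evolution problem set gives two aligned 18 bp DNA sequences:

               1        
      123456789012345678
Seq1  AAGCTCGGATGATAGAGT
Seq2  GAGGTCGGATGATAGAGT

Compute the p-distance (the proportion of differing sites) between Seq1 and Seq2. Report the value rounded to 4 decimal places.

0.1111

Mismatches occur at site 1 (A/G), site 4 (C/G).
There are 2 differences over 18 sites, so p = 2/18 = 0.1111.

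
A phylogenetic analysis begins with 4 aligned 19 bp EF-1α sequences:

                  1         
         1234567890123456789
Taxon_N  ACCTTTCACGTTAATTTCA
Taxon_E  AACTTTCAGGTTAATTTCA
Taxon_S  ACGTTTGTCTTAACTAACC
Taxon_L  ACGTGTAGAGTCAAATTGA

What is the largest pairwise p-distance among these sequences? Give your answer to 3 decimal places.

0.632

Pairwise Hamming distances:
  Taxon_N vs Taxon_E: 2
  Taxon_N vs Taxon_S: 9
  Taxon_N vs Taxon_L: 8
  Taxon_E vs Taxon_S: 11
  Taxon_E vs Taxon_L: 9
  Taxon_S vs Taxon_L: 12
The largest is 12 mismatches, between Taxon_S and Taxon_L; p = 12/19 = 0.632.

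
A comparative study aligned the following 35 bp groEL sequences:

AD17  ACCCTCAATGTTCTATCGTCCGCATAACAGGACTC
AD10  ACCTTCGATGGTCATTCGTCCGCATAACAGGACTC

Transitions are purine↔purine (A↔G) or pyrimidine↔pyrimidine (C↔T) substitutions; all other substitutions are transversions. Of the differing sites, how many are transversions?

Mismatches occur at site 4 (C→T, transition), site 7 (A→G, transition), site 11 (T→G, transversion), site 14 (T→A, transversion), site 15 (A→T, transversion).
Of the 5 differences, 2 transitions and 3 transversions, so the answer is 3.

3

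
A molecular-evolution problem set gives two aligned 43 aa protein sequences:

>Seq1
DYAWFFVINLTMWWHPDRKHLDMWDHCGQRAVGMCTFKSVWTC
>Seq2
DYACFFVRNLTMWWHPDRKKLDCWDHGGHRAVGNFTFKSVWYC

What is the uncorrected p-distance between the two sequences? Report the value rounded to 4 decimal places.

0.2093

The sequences differ at positions 4 (W/C), 8 (I/R), 20 (H/K), 23 (M/C), 27 (C/G), 29 (Q/H), 34 (M/N), 35 (C/F), 42 (T/Y).
There are 9 differences over 43 sites, so p = 9/43 = 0.2093.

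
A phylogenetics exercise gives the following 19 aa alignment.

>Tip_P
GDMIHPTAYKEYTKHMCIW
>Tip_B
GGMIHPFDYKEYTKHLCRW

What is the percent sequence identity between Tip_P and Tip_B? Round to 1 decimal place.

73.7%

Differing sites — 2:D/G; 7:T/F; 8:A/D; 16:M/L; 18:I/R.
14 of the 19 sites match, so the percent identity is 14/19 × 100 = 73.7%.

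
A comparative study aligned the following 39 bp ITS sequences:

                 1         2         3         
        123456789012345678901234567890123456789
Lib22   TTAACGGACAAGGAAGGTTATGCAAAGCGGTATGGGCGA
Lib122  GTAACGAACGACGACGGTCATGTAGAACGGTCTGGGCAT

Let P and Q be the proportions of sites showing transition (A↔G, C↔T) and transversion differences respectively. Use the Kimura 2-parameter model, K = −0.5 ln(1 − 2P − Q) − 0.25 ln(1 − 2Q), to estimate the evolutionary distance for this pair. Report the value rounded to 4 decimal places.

Mismatches occur at site 1 (T↔G, transversion), site 7 (G↔A, transition), site 10 (A↔G, transition), site 12 (G↔C, transversion), site 15 (A↔C, transversion), site 19 (T↔C, transition), site 23 (C↔T, transition), site 25 (A↔G, transition), site 27 (G↔A, transition), site 32 (A↔C, transversion), site 38 (G↔A, transition), site 39 (A↔T, transversion).
Of the 12 differences, 7 transitions and 5 transversions over 39 sites: P = 7/39 = 0.179487, Q = 5/39 = 0.128205.
d = −0.5·ln(0.512821) − 0.25·ln(0.743590) = −0.5·(-0.667828) − 0.25·(-0.296265) = 0.4080.

0.4080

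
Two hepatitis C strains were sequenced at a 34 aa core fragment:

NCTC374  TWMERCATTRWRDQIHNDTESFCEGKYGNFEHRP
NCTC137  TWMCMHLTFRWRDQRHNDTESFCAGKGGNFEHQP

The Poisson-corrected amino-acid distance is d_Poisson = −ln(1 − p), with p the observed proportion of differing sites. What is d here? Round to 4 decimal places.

Mismatches occur at site 4 (E/C), site 5 (R/M), site 6 (C/H), site 7 (A/L), site 9 (T/F), site 15 (I/R), site 24 (E/A), site 27 (Y/G), site 33 (R/Q).
p = 9/34 = 0.264706.
d = −ln(1 − 0.264706) = −ln(0.735294) = 0.3075.

0.3075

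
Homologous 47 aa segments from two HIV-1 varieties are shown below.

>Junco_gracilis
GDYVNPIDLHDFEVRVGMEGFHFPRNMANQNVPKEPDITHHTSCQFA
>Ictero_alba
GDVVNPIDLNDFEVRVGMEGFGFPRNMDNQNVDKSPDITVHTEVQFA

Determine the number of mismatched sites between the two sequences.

9

Mismatches occur at site 3 (Y→V), site 10 (H→N), site 22 (H→G), site 28 (A→D), site 33 (P→D), site 35 (E→S), site 40 (H→V), site 43 (S→E), site 44 (C→V).
That gives 9 mismatches out of 47 aligned sites, so the Hamming distance is 9.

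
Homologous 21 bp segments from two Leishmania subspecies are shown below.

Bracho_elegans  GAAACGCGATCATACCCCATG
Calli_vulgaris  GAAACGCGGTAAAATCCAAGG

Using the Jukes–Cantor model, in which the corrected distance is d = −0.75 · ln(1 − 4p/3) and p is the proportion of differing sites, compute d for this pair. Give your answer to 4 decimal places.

The sequences differ at positions 9 (A/G), 11 (C/A), 13 (T/A), 15 (C/T), 18 (C/A), 20 (T/G).
p = 6/21 = 0.285714.
d = −0.75 · ln(1 − (4/3)·0.285714) = −0.75 · ln(0.619048) = −0.75 · (-0.479572) = 0.3597.

0.3597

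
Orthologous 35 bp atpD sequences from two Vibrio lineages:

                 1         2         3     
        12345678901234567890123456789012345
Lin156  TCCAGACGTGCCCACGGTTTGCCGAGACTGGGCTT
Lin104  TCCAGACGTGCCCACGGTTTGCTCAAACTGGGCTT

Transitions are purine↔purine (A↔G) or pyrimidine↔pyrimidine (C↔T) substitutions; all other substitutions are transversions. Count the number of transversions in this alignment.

1

Mismatches occur at site 23 (C/T, transition), site 24 (G/C, transversion), site 26 (G/A, transition).
Of the 3 differences, 2 transitions and 1 transversion, so the answer is 1.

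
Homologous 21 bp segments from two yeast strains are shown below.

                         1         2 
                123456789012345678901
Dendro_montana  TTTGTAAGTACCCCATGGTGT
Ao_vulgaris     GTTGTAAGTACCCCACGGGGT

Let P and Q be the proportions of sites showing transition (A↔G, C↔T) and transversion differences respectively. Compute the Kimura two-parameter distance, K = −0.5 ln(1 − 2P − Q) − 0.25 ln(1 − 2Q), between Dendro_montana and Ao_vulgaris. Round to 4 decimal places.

0.1585

Differing sites — 1:T/G (Tv); 16:T/C (Ti); 19:T/G (Tv).
Of the 3 differences, 1 transition and 2 transversions over 21 sites: P = 1/21 = 0.047619, Q = 2/21 = 0.095238.
d = −0.5·ln(0.809524) − 0.25·ln(0.809524) = −0.5·(-0.211309) − 0.25·(-0.211309) = 0.1585.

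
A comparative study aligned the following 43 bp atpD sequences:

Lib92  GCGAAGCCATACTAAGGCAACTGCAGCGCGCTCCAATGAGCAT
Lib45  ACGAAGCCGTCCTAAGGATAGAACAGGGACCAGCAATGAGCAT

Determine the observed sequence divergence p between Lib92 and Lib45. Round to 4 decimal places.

Differing sites — 1:G/A; 9:A/G; 11:A/C; 18:C/A; 19:A/T; 21:C/G; 22:T/A; 23:G/A; 27:C/G; 29:C/A; 30:G/C; 32:T/A; 33:C/G.
There are 13 differences over 43 sites, so p = 13/43 = 0.3023.

0.3023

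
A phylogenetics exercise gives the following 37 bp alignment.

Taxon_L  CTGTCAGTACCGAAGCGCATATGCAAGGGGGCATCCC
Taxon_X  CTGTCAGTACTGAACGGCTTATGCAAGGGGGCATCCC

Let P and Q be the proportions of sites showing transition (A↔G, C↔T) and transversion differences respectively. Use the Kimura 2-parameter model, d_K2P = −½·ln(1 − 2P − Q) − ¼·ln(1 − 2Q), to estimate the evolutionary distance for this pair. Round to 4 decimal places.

0.1168

Mismatches occur at site 11 (C→T, transition), site 15 (G→C, transversion), site 16 (C→G, transversion), site 19 (A→T, transversion).
Of the 4 differences, 1 transition and 3 transversions over 37 sites: P = 1/37 = 0.027027, Q = 3/37 = 0.081081.
d = −0.5·ln(0.864865) − 0.25·ln(0.837838) = −0.5·(-0.145182) − 0.25·(-0.176931) = 0.1168.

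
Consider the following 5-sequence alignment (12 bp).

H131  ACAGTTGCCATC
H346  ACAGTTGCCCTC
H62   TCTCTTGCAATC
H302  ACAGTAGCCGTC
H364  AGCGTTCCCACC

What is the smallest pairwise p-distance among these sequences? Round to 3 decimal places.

0.083

Pairwise Hamming distances:
  H131 vs H346: 1
  H131 vs H62: 4
  H131 vs H302: 2
  H131 vs H364: 4
  H346 vs H62: 5
  H346 vs H302: 2
  H346 vs H364: 5
  H62 vs H302: 6
  H62 vs H364: 7
  H302 vs H364: 6
The smallest is 1 mismatch, between H131 and H346; p = 1/12 = 0.083.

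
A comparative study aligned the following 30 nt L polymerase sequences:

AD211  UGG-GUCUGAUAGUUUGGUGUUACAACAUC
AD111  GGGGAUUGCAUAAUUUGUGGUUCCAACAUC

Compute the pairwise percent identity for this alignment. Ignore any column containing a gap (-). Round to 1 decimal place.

Excluding the 1 gap column leaves 29 comparable sites.
Differing sites — 1:U/G; 5:G/A; 7:C/U; 8:U/G; 9:G/C; 13:G/A; 18:G/U; 19:U/G; 23:A/C.
20 of the 29 comparable sites match, so the percent identity is 20/29 × 100 = 69.0%.

69.0%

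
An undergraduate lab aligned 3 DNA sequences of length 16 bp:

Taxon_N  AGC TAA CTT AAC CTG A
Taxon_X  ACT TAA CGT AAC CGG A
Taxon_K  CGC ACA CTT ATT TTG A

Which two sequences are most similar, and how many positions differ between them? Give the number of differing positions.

4

Pairwise Hamming distances:
  Taxon_N vs Taxon_X: 4
  Taxon_N vs Taxon_K: 6
  Taxon_X vs Taxon_K: 10
The smallest is 4, between Taxon_N and Taxon_X.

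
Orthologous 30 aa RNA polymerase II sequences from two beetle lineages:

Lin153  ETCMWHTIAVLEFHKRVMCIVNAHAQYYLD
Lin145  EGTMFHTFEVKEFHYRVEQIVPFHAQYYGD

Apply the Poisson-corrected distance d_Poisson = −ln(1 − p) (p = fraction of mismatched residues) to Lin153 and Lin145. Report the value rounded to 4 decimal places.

0.5108

Mismatches occur at site 2 (T↔G), site 3 (C↔T), site 5 (W↔F), site 8 (I↔F), site 9 (A↔E), site 11 (L↔K), site 15 (K↔Y), site 18 (M↔E), site 19 (C↔Q), site 22 (N↔P), site 23 (A↔F), site 29 (L↔G).
p = 12/30 = 0.400000.
d = −ln(1 − 0.400000) = −ln(0.600000) = 0.5108.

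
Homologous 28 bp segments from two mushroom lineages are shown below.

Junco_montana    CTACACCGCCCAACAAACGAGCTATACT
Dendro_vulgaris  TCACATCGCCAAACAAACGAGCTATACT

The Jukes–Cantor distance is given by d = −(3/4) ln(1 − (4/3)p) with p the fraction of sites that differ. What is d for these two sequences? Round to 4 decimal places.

Differing sites — 1:C/T; 2:T/C; 6:C/T; 11:C/A.
p = 4/28 = 0.142857.
d = −0.75 · ln(1 − (4/3)·0.142857) = −0.75 · ln(0.809524) = −0.75 · (-0.211309) = 0.1585.

0.1585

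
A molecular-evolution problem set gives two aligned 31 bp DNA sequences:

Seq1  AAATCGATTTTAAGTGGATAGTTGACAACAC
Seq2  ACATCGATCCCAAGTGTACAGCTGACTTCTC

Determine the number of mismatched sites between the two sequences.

The sequences differ at positions 2 (A/C), 9 (T/C), 10 (T/C), 11 (T/C), 17 (G/T), 19 (T/C), 22 (T/C), 27 (A/T), 28 (A/T), 30 (A/T).
That gives 10 mismatches out of 31 aligned sites, so the Hamming distance is 10.

10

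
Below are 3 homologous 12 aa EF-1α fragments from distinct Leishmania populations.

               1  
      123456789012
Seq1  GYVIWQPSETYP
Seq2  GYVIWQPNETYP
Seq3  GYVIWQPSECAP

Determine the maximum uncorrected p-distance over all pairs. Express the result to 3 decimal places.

0.250

Pairwise Hamming distances:
  Seq1 vs Seq2: 1
  Seq1 vs Seq3: 2
  Seq2 vs Seq3: 3
The largest is 3 mismatches, between Seq2 and Seq3; p = 3/12 = 0.250.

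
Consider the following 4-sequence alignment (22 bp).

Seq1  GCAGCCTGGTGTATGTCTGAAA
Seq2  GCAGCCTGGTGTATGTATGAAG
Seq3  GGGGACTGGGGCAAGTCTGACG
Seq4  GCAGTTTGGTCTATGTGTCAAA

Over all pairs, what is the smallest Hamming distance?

Pairwise Hamming distances:
  Seq1 vs Seq2: 2
  Seq1 vs Seq3: 8
  Seq1 vs Seq4: 5
  Seq2 vs Seq3: 8
  Seq2 vs Seq4: 6
  Seq3 vs Seq4: 12
The smallest is 2, between Seq1 and Seq2.

2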